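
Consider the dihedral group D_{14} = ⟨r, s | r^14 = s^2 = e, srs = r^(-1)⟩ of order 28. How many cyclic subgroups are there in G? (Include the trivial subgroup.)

18

Each element a generates a cyclic subgroup ⟨a⟩; distinct elements may generate the same one (a cyclic group of order d has φ(d) generators).
Cyclic subgroups by order — order 1: 1; order 2: 15; order 7: 1; order 14: 1.
Total: 18.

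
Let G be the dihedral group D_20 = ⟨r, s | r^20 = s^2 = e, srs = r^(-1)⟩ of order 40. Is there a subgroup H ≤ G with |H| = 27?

No

27 does not divide |G| = 40, so by Lagrange no subgroup of order 27 exists.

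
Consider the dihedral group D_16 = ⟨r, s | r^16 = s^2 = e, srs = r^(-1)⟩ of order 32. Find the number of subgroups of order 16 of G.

|G| = 32 and 16 | 32, so subgroups of order 16 are possible by Lagrange.
The subgroups of order 16 are: {e, r, r^2, r^3, r^4, r^5, r^6, r^7, r^8, r^9, r^10, r^11, r^12, r^13, r^14, r^15}; {e, r^2, r^4, r^6, r^8, r^10, r^12, r^14, s, r^2s, r^4s, r^6s, r^8s, r^10s, r^12s, r^14s}; {e, r^2, r^4, r^6, r^8, r^10, r^12, r^14, rs, r^3s, r^5s, r^7s, r^9s, r^11s, r^13s, r^15s}.
So G has 3 subgroups of order 16.

3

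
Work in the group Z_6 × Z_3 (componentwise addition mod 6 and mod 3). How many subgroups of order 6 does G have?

4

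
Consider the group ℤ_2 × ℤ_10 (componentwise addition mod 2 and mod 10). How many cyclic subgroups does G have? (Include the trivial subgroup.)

8

Group the elements of G by the cyclic subgroup they generate; each cyclic subgroup of order d accounts for φ(d) elements.
Cyclic subgroups by order — order 1: 1; order 2: 3; order 5: 1; order 10: 3.
Total: 8.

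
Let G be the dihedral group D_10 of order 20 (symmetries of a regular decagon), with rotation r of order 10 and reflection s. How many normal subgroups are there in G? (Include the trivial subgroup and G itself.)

7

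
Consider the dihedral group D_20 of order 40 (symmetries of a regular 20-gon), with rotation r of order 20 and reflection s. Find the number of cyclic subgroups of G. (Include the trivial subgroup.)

26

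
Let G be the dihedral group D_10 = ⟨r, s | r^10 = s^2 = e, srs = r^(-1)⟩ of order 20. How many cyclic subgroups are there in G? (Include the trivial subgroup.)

A cyclic subgroup of order d is generated by each of its φ(d) elements of order d, so the cyclic subgroups of order d number (#elements of order d)/φ(d).
Cyclic subgroups by order — order 1: 1; order 2: 11; order 5: 1; order 10: 1.
Total: 14.

14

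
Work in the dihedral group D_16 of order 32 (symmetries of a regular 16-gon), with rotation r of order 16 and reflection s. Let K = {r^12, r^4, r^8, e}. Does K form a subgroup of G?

Yes

|K| = 4 divides |G| = 32, consistent with Lagrange.
K contains the identity, every element's inverse is in K, and K is closed under ·: it is a subgroup.
In fact K = ⟨r^12⟩.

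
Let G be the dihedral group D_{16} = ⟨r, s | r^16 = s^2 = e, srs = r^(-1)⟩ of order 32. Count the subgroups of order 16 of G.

3

|G| = 32 and 16 | 32, so subgroups of order 16 are possible by Lagrange.
The subgroups of order 16 are: {e, r, r^2, r^3, r^4, r^5, r^6, r^7, r^8, r^9, r^10, r^11, r^12, r^13, r^14, r^15}; {e, r^2, r^4, r^6, r^8, r^10, r^12, r^14, s, r^2s, r^4s, r^6s, r^8s, r^10s, r^12s, r^14s}; {e, r^2, r^4, r^6, r^8, r^10, r^12, r^14, rs, r^3s, r^5s, r^7s, r^9s, r^11s, r^13s, r^15s}.
So G has 3 subgroups of order 16.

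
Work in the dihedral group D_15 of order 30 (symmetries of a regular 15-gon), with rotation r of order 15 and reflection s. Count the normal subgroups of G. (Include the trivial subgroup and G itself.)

G has 28 subgroups. Checking conjugation-invariance by order — order 1: 1/1 normal; order 2: 0/15 normal; order 3: 1/1 normal; order 5: 1/1 normal; order 6: 0/5 normal; order 10: 0/3 normal; order 15: 1/1 normal; order 30: 1/1 normal.
Total normal subgroups: 5.

5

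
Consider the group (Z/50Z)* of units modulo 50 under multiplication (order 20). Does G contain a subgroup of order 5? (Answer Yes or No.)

Yes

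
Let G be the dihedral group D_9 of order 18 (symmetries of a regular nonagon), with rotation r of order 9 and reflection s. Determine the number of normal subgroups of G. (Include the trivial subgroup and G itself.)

4

G has 16 subgroups. Checking conjugation-invariance by order — order 1: 1/1 normal; order 2: 0/9 normal; order 3: 1/1 normal; order 6: 0/3 normal; order 9: 1/1 normal; order 18: 1/1 normal.
Total normal subgroups: 4.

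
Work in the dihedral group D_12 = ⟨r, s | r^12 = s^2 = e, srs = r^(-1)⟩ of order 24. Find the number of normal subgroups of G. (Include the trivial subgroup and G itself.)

G has 34 subgroups. Checking conjugation-invariance by order — order 1: 1/1 normal; order 2: 1/13 normal; order 3: 1/1 normal; order 4: 1/7 normal; order 6: 1/5 normal; order 8: 0/3 normal; order 12: 3/3 normal; order 24: 1/1 normal.
Total normal subgroups: 9.

9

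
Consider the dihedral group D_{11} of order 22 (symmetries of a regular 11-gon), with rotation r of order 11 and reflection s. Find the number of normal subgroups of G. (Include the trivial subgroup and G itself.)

3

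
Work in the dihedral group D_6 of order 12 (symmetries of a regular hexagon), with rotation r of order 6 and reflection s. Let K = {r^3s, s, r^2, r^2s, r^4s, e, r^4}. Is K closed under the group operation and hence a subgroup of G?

No

|K| = 7 does not divide |G| = 12, so by Lagrange K is not a subgroup.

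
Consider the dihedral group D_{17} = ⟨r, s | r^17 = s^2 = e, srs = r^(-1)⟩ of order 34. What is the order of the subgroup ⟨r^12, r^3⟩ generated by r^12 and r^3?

|⟨r^12⟩| = 17 and |⟨r^3⟩| = 17, so |H| is a multiple of lcm(17, 17) = 17 and divides |G| = 34.
Closing under the operation: H = {e, r, r^2, r^3, r^4, r^5, r^6, r^7, r^8, r^9, r^10, r^11, r^12, r^13, r^14, r^15, r^16}, so |H| = 17.

17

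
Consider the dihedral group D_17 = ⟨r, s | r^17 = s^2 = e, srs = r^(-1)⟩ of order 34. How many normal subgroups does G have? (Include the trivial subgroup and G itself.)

G has 20 subgroups. Checking conjugation-invariance by order — order 1: 1/1 normal; order 2: 0/17 normal; order 17: 1/1 normal; order 34: 1/1 normal.
Total normal subgroups: 3.

3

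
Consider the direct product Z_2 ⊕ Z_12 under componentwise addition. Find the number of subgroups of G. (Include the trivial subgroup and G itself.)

|G| = 24, so by Lagrange every subgroup order divides 24. Divisors: 1, 2, 3, 4, 6, 8, 12, 24.
Subgroups by order — order 1: 1; order 2: 3; order 3: 1; order 4: 3; order 6: 3; order 8: 1; order 12: 3; order 24: 1.
Total: 1 + 3 + 1 + 3 + 3 + 1 + 3 + 1 = 16.

16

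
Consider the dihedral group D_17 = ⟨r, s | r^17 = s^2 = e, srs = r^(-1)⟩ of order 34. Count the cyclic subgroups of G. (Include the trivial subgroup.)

19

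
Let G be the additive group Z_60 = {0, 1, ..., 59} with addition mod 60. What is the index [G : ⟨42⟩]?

6

|⟨42⟩| = 10 and |G| = 60.
By Lagrange, [G : H] = |G|/|H| = 60/10 = 6.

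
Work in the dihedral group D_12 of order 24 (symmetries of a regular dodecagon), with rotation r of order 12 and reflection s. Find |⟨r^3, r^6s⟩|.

|⟨r^3⟩| = 4 and |⟨r^6s⟩| = 2, so |H| is a multiple of lcm(4, 2) = 4 and divides |G| = 24.
Closing under the operation: H = {e, r^3, r^6, r^9, s, r^3s, r^6s, r^9s}, so |H| = 8.

8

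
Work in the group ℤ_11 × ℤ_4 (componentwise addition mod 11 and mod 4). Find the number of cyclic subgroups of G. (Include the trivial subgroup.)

6

Each element a generates a cyclic subgroup ⟨a⟩; distinct elements may generate the same one (a cyclic group of order d has φ(d) generators).
Cyclic subgroups by order — order 1: 1; order 2: 1; order 4: 1; order 11: 1; order 22: 1; order 44: 1.
Total: 6.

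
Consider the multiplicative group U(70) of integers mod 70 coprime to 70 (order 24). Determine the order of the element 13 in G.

4

Compute successive powers of 13 mod 70: 13, 29, 27, 1; 13^4 ≡ 1 (mod 70).
So |⟨13⟩| = 4.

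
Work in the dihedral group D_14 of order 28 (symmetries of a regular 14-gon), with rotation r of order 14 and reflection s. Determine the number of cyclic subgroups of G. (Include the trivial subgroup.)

Each element a generates a cyclic subgroup ⟨a⟩; distinct elements may generate the same one (a cyclic group of order d has φ(d) generators).
Cyclic subgroups by order — order 1: 1; order 2: 15; order 7: 1; order 14: 1.
Total: 18.

18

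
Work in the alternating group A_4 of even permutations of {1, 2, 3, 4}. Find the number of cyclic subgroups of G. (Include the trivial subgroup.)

A cyclic subgroup of order d is generated by each of its φ(d) elements of order d, so the cyclic subgroups of order d number (#elements of order d)/φ(d).
Cyclic subgroups by order — order 1: 1; order 2: 3; order 3: 4.
Total: 8.

8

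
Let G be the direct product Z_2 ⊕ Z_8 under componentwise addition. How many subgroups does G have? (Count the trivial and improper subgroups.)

11

|G| = 16, so by Lagrange every subgroup order divides 16. Divisors: 1, 2, 4, 8, 16.
Subgroups by order — order 1: 1; order 2: 3; order 4: 3; order 8: 3; order 16: 1.
Total: 1 + 3 + 3 + 3 + 1 = 11.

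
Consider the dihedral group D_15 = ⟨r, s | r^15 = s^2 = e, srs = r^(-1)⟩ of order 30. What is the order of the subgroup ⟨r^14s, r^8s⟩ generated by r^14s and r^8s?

|⟨r^14s⟩| = 2 and |⟨r^8s⟩| = 2, so |H| is a multiple of lcm(2, 2) = 2 and divides |G| = 30.
Closing under the operation: H = {e, r^3, r^6, r^9, r^12, r^2s, r^5s, r^8s, r^11s, r^14s}, so |H| = 10.

10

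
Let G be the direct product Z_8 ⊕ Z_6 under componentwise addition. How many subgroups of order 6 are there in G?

3

|G| = 48 and 6 | 48, so subgroups of order 6 are possible by Lagrange.
The subgroups of order 6 are: {(0,0), (0,1), (0,2), (0,3), (0,4), (0,5)}; {(0,0), (0,2), (0,4), (4,0), (4,2), (4,4)}; {(0,0), (0,2), (0,4), (4,1), (4,3), (4,5)}.
So G has 3 subgroups of order 6.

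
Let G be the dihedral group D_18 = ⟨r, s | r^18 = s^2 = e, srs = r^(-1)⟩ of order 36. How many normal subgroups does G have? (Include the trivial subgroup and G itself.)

G has 45 subgroups. Checking conjugation-invariance by order — order 1: 1/1 normal; order 2: 1/19 normal; order 3: 1/1 normal; order 4: 0/9 normal; order 6: 1/7 normal; order 9: 1/1 normal; order 12: 0/3 normal; order 18: 3/3 normal; order 36: 1/1 normal.
Total normal subgroups: 9.

9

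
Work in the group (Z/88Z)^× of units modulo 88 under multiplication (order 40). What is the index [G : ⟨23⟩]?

|⟨23⟩| = 2 and |G| = 40.
By Lagrange, [G : H] = |G|/|H| = 40/2 = 20.

20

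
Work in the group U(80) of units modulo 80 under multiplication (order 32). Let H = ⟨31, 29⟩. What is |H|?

|⟨31⟩| = 2 and |⟨29⟩| = 4, so |H| is a multiple of lcm(2, 4) = 4 and divides |G| = 32.
Closing under the operation: H = {1, 19, 29, 31, 41, 59, 69, 71}, so |H| = 8.

8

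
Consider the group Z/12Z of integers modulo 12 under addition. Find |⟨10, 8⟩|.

6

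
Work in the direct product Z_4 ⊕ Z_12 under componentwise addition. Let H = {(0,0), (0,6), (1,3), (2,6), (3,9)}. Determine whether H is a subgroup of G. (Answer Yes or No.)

|H| = 5 does not divide |G| = 48, so by Lagrange H is not a subgroup.

No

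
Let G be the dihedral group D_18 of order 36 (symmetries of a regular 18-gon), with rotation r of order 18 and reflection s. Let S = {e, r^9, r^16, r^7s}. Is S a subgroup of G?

No

r^16 ∈ S but its inverse r^2 ∉ S, so S is not a subgroup.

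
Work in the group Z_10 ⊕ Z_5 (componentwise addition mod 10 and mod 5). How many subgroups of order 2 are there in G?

|G| = 50 and 2 | 50, so subgroups of order 2 are possible by Lagrange.
The subgroups of order 2 are: {(0,0), (5,0)}.
So G has 1 subgroup of order 2.

1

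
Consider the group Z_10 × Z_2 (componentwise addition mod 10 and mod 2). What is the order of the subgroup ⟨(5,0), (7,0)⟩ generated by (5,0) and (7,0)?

10

|⟨(5,0)⟩| = 2 and |⟨(7,0)⟩| = 10, so |H| is a multiple of lcm(2, 10) = 10 and divides |G| = 20.
Closing under the operation: H = {(0,0), (1,0), (2,0), (3,0), (4,0), (5,0), (6,0), (7,0), (8,0), (9,0)}, so |H| = 10.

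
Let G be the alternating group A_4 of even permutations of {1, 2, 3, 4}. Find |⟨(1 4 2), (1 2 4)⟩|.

3

|⟨(1 4 2)⟩| = 3 and |⟨(1 2 4)⟩| = 3, so |H| is a multiple of lcm(3, 3) = 3 and divides |G| = 12.
Closing under the operation: H = {e, (1 2 4), (1 4 2)}, so |H| = 3.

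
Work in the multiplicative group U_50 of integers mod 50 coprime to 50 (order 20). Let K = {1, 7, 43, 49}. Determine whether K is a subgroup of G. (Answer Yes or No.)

Yes

|K| = 4 divides |G| = 20, consistent with Lagrange.
K contains the identity, every element's inverse is in K, and K is closed under ·: it is a subgroup.
In fact K = ⟨43⟩.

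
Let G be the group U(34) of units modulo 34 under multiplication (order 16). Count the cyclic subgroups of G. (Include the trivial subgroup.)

5

Group the elements of G by the cyclic subgroup they generate; each cyclic subgroup of order d accounts for φ(d) elements.
Cyclic subgroups by order — order 1: 1; order 2: 1; order 4: 1; order 8: 1; order 16: 1.
Total: 5.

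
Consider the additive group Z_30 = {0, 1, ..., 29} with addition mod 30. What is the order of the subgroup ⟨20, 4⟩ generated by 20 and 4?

|⟨20⟩| = 3 and |⟨4⟩| = 15, so |H| is a multiple of lcm(3, 15) = 15 and divides |G| = 30.
Closing under the operation: H = {0, 2, 4, 6, 8, 10, 12, 14, 16, 18, 20, 22, 24, 26, 28}, so |H| = 15.

15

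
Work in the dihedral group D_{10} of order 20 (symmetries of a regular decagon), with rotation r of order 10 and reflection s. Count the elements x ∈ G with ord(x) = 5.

4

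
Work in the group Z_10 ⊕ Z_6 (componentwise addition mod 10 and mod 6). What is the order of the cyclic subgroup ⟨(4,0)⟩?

The order of (4,0) in Z_10 × Z_6 is lcm(ord(4) in Z_10, ord(0) in Z_6).
ord(4) = 5 and ord(0) = 1, so |⟨(4,0)⟩| = lcm(5, 1) = 5.

5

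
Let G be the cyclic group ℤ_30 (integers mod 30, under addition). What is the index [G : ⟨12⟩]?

|⟨12⟩| = 5 and |G| = 30.
By Lagrange, [G : H] = |G|/|H| = 30/5 = 6.

6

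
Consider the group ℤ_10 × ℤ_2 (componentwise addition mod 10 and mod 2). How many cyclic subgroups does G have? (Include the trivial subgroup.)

A cyclic subgroup of order d is generated by each of its φ(d) elements of order d, so the cyclic subgroups of order d number (#elements of order d)/φ(d).
Cyclic subgroups by order — order 1: 1; order 2: 3; order 5: 1; order 10: 3.
Total: 8.

8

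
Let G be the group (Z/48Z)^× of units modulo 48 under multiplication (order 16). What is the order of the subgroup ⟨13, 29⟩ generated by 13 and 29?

|⟨13⟩| = 4 and |⟨29⟩| = 4, so |H| is a multiple of lcm(4, 4) = 4 and divides |G| = 16.
Closing under the operation: H = {1, 5, 13, 17, 25, 29, 37, 41}, so |H| = 8.

8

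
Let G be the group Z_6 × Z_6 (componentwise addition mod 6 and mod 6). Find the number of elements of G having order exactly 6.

24

An element (a,b) has order lcm(ord(a), ord(b)); count pairs with lcm equal to 6.
Enumerating gives 24 such elements.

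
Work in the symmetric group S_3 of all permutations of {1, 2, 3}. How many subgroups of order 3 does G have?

|G| = 6 and 3 | 6, so subgroups of order 3 are possible by Lagrange.
The subgroups of order 3 are: {e, (1 2 3), (1 3 2)}.
So G has 1 subgroup of order 3.

1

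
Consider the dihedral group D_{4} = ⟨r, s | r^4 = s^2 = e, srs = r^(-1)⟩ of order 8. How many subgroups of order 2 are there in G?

|G| = 8 and 2 | 8, so subgroups of order 2 are possible by Lagrange.
The subgroups of order 2 are: {e, r^2}; {e, r^2s}; {e, r^3s}; {e, rs}; … (5 in all).
So G has 5 subgroups of order 2.

5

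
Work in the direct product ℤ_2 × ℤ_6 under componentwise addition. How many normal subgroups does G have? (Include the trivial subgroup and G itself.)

G is abelian, so every subgroup is normal.
G has 10 subgroups in total, hence 10 normal subgroups.

10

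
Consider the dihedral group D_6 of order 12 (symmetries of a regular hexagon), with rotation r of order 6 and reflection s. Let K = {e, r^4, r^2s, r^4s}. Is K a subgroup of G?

r^4 ∈ K but its inverse r^2 ∉ K, so K is not a subgroup.

No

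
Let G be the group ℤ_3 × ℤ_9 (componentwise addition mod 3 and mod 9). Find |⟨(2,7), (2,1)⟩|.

9

|⟨(2,7)⟩| = 9 and |⟨(2,1)⟩| = 9, so |H| is a multiple of lcm(9, 9) = 9 and divides |G| = 27.
Closing under the operation: H = {(0,0), (0,3), (0,6), (1,2), (1,5), (1,8), (2,1), (2,4), (2,7)}, so |H| = 9.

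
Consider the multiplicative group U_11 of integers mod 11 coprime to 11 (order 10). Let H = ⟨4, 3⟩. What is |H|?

5

|⟨4⟩| = 5 and |⟨3⟩| = 5, so |H| is a multiple of lcm(5, 5) = 5 and divides |G| = 10.
Closing under the operation: H = {1, 3, 4, 5, 9}, so |H| = 5.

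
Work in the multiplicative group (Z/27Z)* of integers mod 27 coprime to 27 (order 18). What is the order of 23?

18

Compute successive powers of 23 mod 27: 23, 16, 17, 13, 2, 19, 5, 7, …; 23^18 ≡ 1 (mod 27).
So |⟨23⟩| = 18.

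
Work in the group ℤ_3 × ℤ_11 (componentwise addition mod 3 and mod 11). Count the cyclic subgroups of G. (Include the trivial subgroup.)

4

A cyclic subgroup of order d is generated by each of its φ(d) elements of order d, so the cyclic subgroups of order d number (#elements of order d)/φ(d).
Cyclic subgroups by order — order 1: 1; order 3: 1; order 11: 1; order 33: 1.
Total: 4.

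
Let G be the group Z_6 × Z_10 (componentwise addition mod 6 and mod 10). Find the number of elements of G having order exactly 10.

12

An element (a,b) has order lcm(ord(a), ord(b)); count pairs with lcm equal to 10.
Enumerating gives 12 such elements.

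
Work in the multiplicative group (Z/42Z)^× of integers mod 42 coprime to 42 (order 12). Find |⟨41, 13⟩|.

|⟨41⟩| = 2 and |⟨13⟩| = 2, so |H| is a multiple of lcm(2, 2) = 2 and divides |G| = 12.
Closing under the operation: H = {1, 13, 29, 41}, so |H| = 4.

4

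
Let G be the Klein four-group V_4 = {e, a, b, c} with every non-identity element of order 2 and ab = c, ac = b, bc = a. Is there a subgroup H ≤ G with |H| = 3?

No

3 does not divide |G| = 4, so by Lagrange no subgroup of order 3 exists.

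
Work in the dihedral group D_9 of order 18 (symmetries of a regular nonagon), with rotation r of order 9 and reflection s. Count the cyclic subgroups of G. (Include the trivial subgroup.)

Each element a generates a cyclic subgroup ⟨a⟩; distinct elements may generate the same one (a cyclic group of order d has φ(d) generators).
Cyclic subgroups by order — order 1: 1; order 2: 9; order 3: 1; order 9: 1.
Total: 12.

12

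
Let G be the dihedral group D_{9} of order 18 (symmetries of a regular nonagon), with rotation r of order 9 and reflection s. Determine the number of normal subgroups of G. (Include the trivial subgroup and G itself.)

4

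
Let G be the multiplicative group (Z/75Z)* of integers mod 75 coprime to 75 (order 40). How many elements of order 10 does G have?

12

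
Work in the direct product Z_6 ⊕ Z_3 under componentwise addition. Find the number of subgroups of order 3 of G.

4

|G| = 18 and 3 | 18, so subgroups of order 3 are possible by Lagrange.
The subgroups of order 3 are: {(0,0), (0,1), (0,2)}; {(0,0), (2,0), (4,0)}; {(0,0), (2,1), (4,2)}; {(0,0), (2,2), (4,1)}.
So G has 4 subgroups of order 3.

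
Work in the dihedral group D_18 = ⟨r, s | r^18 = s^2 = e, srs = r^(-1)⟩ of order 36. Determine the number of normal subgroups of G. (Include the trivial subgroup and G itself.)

G has 45 subgroups. Checking conjugation-invariance by order — order 1: 1/1 normal; order 2: 1/19 normal; order 3: 1/1 normal; order 4: 0/9 normal; order 6: 1/7 normal; order 9: 1/1 normal; order 12: 0/3 normal; order 18: 3/3 normal; order 36: 1/1 normal.
Total normal subgroups: 9.

9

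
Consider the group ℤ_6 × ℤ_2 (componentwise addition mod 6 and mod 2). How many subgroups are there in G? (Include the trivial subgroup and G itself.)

10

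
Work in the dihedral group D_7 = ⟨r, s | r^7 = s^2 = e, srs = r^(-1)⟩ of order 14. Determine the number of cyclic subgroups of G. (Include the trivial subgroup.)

9

A cyclic subgroup of order d is generated by each of its φ(d) elements of order d, so the cyclic subgroups of order d number (#elements of order d)/φ(d).
Cyclic subgroups by order — order 1: 1; order 2: 7; order 7: 1.
Total: 9.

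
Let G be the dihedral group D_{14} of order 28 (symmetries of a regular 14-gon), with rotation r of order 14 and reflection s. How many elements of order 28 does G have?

No element of G has order 28 (even though 28 | 28).

0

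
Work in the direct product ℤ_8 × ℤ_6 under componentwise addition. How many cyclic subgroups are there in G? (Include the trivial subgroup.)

16

Each element a generates a cyclic subgroup ⟨a⟩; distinct elements may generate the same one (a cyclic group of order d has φ(d) generators).
Cyclic subgroups by order — order 1: 1; order 2: 3; order 3: 1; order 4: 2; order 6: 3; order 8: 2; order 12: 2; order 24: 2.
Total: 16.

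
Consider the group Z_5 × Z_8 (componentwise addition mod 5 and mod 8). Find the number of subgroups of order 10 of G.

1

|G| = 40 and 10 | 40, so subgroups of order 10 are possible by Lagrange.
The subgroups of order 10 are: {(0,0), (0,4), (1,0), (1,4), (2,0), (2,4), (3,0), (3,4), (4,0), (4,4)}.
So G has 1 subgroup of order 10.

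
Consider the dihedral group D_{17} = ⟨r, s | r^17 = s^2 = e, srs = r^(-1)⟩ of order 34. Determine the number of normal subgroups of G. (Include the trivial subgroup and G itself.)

3

G has 20 subgroups. Checking conjugation-invariance by order — order 1: 1/1 normal; order 2: 0/17 normal; order 17: 1/1 normal; order 34: 1/1 normal.
Total normal subgroups: 3.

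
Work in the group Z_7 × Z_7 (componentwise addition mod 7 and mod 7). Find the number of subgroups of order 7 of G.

8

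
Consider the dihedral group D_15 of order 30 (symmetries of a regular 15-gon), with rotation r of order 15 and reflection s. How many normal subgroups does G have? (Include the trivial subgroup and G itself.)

G has 28 subgroups. Checking conjugation-invariance by order — order 1: 1/1 normal; order 2: 0/15 normal; order 3: 1/1 normal; order 5: 1/1 normal; order 6: 0/5 normal; order 10: 0/3 normal; order 15: 1/1 normal; order 30: 1/1 normal.
Total normal subgroups: 5.

5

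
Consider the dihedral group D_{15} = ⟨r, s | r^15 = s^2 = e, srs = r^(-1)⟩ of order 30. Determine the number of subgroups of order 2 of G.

|G| = 30 and 2 | 30, so subgroups of order 2 are possible by Lagrange.
The subgroups of order 2 are: {e, r^10s}; {e, r^11s}; {e, r^12s}; {e, r^13s}; … (15 in all).
So G has 15 subgroups of order 2.

15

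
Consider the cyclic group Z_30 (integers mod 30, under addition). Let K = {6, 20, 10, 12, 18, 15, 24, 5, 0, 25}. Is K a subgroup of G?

Closure fails: 5 + 6 = 11 ∉ K. So K is not a subgroup.

No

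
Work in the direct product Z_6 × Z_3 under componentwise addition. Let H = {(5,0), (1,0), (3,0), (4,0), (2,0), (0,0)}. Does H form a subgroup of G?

Yes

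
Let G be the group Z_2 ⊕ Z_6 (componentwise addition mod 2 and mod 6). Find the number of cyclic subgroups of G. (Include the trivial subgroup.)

8

Group the elements of G by the cyclic subgroup they generate; each cyclic subgroup of order d accounts for φ(d) elements.
Cyclic subgroups by order — order 1: 1; order 2: 3; order 3: 1; order 6: 3.
Total: 8.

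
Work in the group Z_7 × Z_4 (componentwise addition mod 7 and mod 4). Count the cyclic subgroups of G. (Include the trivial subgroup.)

6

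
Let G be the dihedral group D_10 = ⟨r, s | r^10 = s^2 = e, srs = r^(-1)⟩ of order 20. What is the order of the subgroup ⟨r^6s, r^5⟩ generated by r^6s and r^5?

4

|⟨r^6s⟩| = 2 and |⟨r^5⟩| = 2, so |H| is a multiple of lcm(2, 2) = 2 and divides |G| = 20.
Closing under the operation: H = {e, r^5, rs, r^6s}, so |H| = 4.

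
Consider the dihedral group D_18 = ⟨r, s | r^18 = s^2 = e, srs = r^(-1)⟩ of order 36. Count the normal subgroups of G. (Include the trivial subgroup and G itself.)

G has 45 subgroups. Checking conjugation-invariance by order — order 1: 1/1 normal; order 2: 1/19 normal; order 3: 1/1 normal; order 4: 0/9 normal; order 6: 1/7 normal; order 9: 1/1 normal; order 12: 0/3 normal; order 18: 3/3 normal; order 36: 1/1 normal.
Total normal subgroups: 9.

9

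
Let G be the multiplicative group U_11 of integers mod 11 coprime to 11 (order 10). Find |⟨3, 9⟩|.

5

|⟨3⟩| = 5 and |⟨9⟩| = 5, so |H| is a multiple of lcm(5, 5) = 5 and divides |G| = 10.
Closing under the operation: H = {1, 3, 4, 5, 9}, so |H| = 5.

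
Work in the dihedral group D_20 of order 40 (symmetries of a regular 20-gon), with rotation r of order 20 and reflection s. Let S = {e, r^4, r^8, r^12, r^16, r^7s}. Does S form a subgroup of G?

No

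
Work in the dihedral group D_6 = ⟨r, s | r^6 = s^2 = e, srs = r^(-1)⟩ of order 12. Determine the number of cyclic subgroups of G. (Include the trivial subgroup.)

10

Group the elements of G by the cyclic subgroup they generate; each cyclic subgroup of order d accounts for φ(d) elements.
Cyclic subgroups by order — order 1: 1; order 2: 7; order 3: 1; order 6: 1.
Total: 10.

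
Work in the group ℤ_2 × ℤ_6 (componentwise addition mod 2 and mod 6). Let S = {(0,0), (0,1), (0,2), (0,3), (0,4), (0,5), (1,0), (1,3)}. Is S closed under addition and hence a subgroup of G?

No

|S| = 8 does not divide |G| = 12, so by Lagrange S is not a subgroup.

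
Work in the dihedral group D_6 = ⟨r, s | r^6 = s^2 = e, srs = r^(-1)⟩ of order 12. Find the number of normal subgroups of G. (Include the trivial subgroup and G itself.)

G has 16 subgroups. Checking conjugation-invariance by order — order 1: 1/1 normal; order 2: 1/7 normal; order 3: 1/1 normal; order 4: 0/3 normal; order 6: 3/3 normal; order 12: 1/1 normal.
Total normal subgroups: 7.

7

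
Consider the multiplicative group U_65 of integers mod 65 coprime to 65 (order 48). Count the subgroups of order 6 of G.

3

|G| = 48 and 6 | 48, so subgroups of order 6 are possible by Lagrange.
The subgroups of order 6 are: {1, 9, 14, 16, 29, 61}; {1, 16, 36, 51, 56, 61}; {1, 4, 16, 49, 61, 64}.
So G has 3 subgroups of order 6.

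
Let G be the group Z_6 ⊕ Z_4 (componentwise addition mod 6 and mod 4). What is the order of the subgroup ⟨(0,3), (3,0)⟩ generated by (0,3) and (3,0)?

8

|⟨(0,3)⟩| = 4 and |⟨(3,0)⟩| = 2, so |H| is a multiple of lcm(4, 2) = 4 and divides |G| = 24.
Closing under the operation: H = {(0,0), (0,1), (0,2), (0,3), (3,0), (3,1), (3,2), (3,3)}, so |H| = 8.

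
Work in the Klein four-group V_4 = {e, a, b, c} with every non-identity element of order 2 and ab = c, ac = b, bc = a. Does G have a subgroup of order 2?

2 | 4. A subgroup of order 2 is {e, a}.

Yes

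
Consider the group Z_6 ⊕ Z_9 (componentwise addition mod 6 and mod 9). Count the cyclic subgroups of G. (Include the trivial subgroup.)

16

Group the elements of G by the cyclic subgroup they generate; each cyclic subgroup of order d accounts for φ(d) elements.
Cyclic subgroups by order — order 1: 1; order 2: 1; order 3: 4; order 6: 4; order 9: 3; order 18: 3.
Total: 16.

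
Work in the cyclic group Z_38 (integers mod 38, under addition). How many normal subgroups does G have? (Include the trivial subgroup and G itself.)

4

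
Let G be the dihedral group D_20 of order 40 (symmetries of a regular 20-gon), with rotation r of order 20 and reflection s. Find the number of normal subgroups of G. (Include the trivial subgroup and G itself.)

G has 48 subgroups. Checking conjugation-invariance by order — order 1: 1/1 normal; order 2: 1/21 normal; order 4: 1/11 normal; order 5: 1/1 normal; order 8: 0/5 normal; order 10: 1/5 normal; order 20: 3/3 normal; order 40: 1/1 normal.
Total normal subgroups: 9.

9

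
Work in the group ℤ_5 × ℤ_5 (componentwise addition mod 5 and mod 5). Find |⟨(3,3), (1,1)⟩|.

|⟨(3,3)⟩| = 5 and |⟨(1,1)⟩| = 5, so |H| is a multiple of lcm(5, 5) = 5 and divides |G| = 25.
Closing under the operation: H = {(0,0), (1,1), (2,2), (3,3), (4,4)}, so |H| = 5.

5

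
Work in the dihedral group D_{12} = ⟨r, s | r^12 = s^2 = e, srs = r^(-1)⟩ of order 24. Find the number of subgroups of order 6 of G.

5

|G| = 24 and 6 | 24, so subgroups of order 6 are possible by Lagrange.
The subgroups of order 6 are: {e, r^2, r^4, r^6, r^8, r^10}; {e, r^4, r^8, r^2s, r^6s, r^10s}; {e, r^4, r^8, r^3s, r^7s, r^11s}; {e, r^4, r^8, s, r^4s, r^8s}; … (5 in all).
So G has 5 subgroups of order 6.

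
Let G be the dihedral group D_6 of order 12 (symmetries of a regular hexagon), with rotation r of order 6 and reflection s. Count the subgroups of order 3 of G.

1

|G| = 12 and 3 | 12, so subgroups of order 3 are possible by Lagrange.
The subgroups of order 3 are: {e, r^2, r^4}.
So G has 1 subgroup of order 3.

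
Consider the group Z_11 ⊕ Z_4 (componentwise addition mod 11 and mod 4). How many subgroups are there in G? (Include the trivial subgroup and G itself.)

|G| = 44, so by Lagrange every subgroup order divides 44. Divisors: 1, 2, 4, 11, 22, 44.
Subgroups by order — order 1: 1; order 2: 1; order 4: 1; order 11: 1; order 22: 1; order 44: 1.
Total: 1 + 1 + 1 + 1 + 1 + 1 = 6.

6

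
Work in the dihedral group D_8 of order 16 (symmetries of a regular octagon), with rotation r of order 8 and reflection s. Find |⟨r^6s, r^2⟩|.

8

|⟨r^6s⟩| = 2 and |⟨r^2⟩| = 4, so |H| is a multiple of lcm(2, 4) = 4 and divides |G| = 16.
Closing under the operation: H = {e, r^2, r^4, r^6, s, r^2s, r^4s, r^6s}, so |H| = 8.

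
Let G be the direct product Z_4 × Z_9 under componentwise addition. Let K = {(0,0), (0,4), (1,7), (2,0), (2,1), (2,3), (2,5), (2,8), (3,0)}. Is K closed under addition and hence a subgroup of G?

(0,4) ∈ K but its inverse (0,5) ∉ K, so K is not a subgroup.

No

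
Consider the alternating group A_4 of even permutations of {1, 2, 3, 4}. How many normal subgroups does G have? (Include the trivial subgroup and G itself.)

3

G has 10 subgroups. Checking conjugation-invariance by order — order 1: 1/1 normal; order 2: 0/3 normal; order 3: 0/4 normal; order 4: 1/1 normal; order 12: 1/1 normal.
Total normal subgroups: 3.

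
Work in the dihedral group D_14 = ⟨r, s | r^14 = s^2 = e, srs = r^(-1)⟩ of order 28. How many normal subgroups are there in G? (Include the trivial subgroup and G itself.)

7

G has 28 subgroups. Checking conjugation-invariance by order — order 1: 1/1 normal; order 2: 1/15 normal; order 4: 0/7 normal; order 7: 1/1 normal; order 14: 3/3 normal; order 28: 1/1 normal.
Total normal subgroups: 7.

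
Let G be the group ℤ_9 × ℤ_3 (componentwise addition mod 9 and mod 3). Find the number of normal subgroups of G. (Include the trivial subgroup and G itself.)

10

G is abelian, so every subgroup is normal.
G has 10 subgroups in total, hence 10 normal subgroups.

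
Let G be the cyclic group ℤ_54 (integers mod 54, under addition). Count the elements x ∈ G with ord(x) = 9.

In a cyclic group of order 54, the number of elements of order d (for d | 54) is φ(d).
φ(9) = 6.

6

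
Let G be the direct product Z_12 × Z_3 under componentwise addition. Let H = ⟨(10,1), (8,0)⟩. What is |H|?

18

|⟨(10,1)⟩| = 6 and |⟨(8,0)⟩| = 3, so |H| is a multiple of lcm(6, 3) = 6 and divides |G| = 36.
Closing under the operation: H = {(0,0), (0,1), (0,2), (2,0), (2,1), (2,2), (4,0), (4,1), (4,2), (6,0), (6,1), (6,2), (8,0), (8,1), (8,2), (10,0), (10,1), (10,2)}, so |H| = 18.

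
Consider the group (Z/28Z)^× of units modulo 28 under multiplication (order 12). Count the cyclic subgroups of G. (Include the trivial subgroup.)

8

Each element a generates a cyclic subgroup ⟨a⟩; distinct elements may generate the same one (a cyclic group of order d has φ(d) generators).
Cyclic subgroups by order — order 1: 1; order 2: 3; order 3: 1; order 6: 3.
Total: 8.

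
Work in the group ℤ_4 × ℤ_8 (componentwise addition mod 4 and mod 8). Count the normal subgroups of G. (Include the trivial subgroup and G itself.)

22

G is abelian, so every subgroup is normal.
G has 22 subgroups in total, hence 22 normal subgroups.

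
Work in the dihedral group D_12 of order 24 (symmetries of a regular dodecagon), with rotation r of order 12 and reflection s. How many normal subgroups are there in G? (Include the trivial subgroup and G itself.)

G has 34 subgroups. Checking conjugation-invariance by order — order 1: 1/1 normal; order 2: 1/13 normal; order 3: 1/1 normal; order 4: 1/7 normal; order 6: 1/5 normal; order 8: 0/3 normal; order 12: 3/3 normal; order 24: 1/1 normal.
Total normal subgroups: 9.

9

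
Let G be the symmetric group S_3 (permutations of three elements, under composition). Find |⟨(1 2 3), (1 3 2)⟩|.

|⟨(1 2 3)⟩| = 3 and |⟨(1 3 2)⟩| = 3, so |H| is a multiple of lcm(3, 3) = 3 and divides |G| = 6.
Closing under the operation: H = {e, (1 2 3), (1 3 2)}, so |H| = 3.

3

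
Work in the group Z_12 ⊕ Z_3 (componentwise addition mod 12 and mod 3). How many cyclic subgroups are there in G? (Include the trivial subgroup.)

15

Each element a generates a cyclic subgroup ⟨a⟩; distinct elements may generate the same one (a cyclic group of order d has φ(d) generators).
Cyclic subgroups by order — order 1: 1; order 2: 1; order 3: 4; order 4: 1; order 6: 4; order 12: 4.
Total: 15.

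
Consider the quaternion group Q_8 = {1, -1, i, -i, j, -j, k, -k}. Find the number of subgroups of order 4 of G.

3

|G| = 8 and 4 | 8, so subgroups of order 4 are possible by Lagrange.
The subgroups of order 4 are: {1, -1, i, -i}; {1, -1, j, -j}; {1, -1, k, -k}.
So G has 3 subgroups of order 4.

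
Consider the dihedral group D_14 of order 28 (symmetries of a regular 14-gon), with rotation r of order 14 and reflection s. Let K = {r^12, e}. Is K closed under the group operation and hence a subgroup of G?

r^12 ∈ K but its inverse r^2 ∉ K, so K is not a subgroup.

No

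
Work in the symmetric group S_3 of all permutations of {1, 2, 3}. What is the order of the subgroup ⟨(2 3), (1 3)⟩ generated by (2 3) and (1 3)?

|⟨(2 3)⟩| = 2 and |⟨(1 3)⟩| = 2, so |H| is a multiple of lcm(2, 2) = 2 and divides |G| = 6.
Closing {(2 3), (1 3)} under the group operation gives all of G, so |H| = 6.

6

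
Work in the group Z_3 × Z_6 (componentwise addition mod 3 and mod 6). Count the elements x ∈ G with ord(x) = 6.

8

An element (a,b) has order lcm(ord(a), ord(b)); count pairs with lcm equal to 6.
Enumerating gives 8 such elements.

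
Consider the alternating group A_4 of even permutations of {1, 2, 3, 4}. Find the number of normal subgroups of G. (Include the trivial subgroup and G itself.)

G has 10 subgroups. Checking conjugation-invariance by order — order 1: 1/1 normal; order 2: 0/3 normal; order 3: 0/4 normal; order 4: 1/1 normal; order 12: 1/1 normal.
Total normal subgroups: 3.

3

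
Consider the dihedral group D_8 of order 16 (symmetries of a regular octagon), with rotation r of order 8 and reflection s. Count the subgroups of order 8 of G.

3

|G| = 16 and 8 | 16, so subgroups of order 8 are possible by Lagrange.
The subgroups of order 8 are: {e, r, r^2, r^3, r^4, r^5, r^6, r^7}; {e, r^2, r^4, r^6, s, r^2s, r^4s, r^6s}; {e, r^2, r^4, r^6, rs, r^3s, r^5s, r^7s}.
So G has 3 subgroups of order 8.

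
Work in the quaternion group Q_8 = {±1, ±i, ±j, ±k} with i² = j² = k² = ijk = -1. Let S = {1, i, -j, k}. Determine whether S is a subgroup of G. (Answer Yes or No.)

k ∈ S but its inverse -k ∉ S, so S is not a subgroup.

No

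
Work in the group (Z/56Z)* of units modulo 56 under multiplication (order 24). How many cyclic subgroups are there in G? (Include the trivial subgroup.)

16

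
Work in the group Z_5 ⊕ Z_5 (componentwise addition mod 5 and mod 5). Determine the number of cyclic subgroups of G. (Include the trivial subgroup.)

Each element a generates a cyclic subgroup ⟨a⟩; distinct elements may generate the same one (a cyclic group of order d has φ(d) generators).
Cyclic subgroups by order — order 1: 1; order 5: 6.
Total: 7.

7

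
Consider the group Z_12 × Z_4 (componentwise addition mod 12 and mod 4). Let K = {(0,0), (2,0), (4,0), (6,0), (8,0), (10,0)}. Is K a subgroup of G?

Yes

|K| = 6 divides |G| = 48, consistent with Lagrange.
K contains the identity, every element's inverse is in K, and K is closed under +: it is a subgroup.
In fact K = ⟨(10,0)⟩.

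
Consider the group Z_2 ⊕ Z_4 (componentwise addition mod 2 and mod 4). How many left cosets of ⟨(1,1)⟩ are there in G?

2

|⟨(1,1)⟩| = 4 and |G| = 8.
By Lagrange, [G : H] = |G|/|H| = 8/4 = 2.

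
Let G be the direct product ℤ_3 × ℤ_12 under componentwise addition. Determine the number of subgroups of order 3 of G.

|G| = 36 and 3 | 36, so subgroups of order 3 are possible by Lagrange.
The subgroups of order 3 are: {(0,0), (0,4), (0,8)}; {(0,0), (1,0), (2,0)}; {(0,0), (1,4), (2,8)}; {(0,0), (1,8), (2,4)}.
So G has 4 subgroups of order 3.

4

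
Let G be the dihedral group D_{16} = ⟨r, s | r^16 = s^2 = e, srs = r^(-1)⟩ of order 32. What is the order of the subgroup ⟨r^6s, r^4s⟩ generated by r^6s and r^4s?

16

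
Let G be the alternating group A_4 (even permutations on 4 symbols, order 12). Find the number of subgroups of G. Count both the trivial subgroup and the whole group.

10

|G| = 12, so by Lagrange every subgroup order divides 12. Divisors: 1, 2, 3, 4, 6, 12.
Subgroups by order — order 1: 1; order 2: 3; order 3: 4; order 4: 1; order 6: 0; order 12: 1.
Total: 1 + 3 + 4 + 1 + 0 + 1 = 10.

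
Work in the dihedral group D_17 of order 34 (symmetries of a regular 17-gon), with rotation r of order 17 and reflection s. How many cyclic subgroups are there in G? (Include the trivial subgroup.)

19

Group the elements of G by the cyclic subgroup they generate; each cyclic subgroup of order d accounts for φ(d) elements.
Cyclic subgroups by order — order 1: 1; order 2: 17; order 17: 1.
Total: 19.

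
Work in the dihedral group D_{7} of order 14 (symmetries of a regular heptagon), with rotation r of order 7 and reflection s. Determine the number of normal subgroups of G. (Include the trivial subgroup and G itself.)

3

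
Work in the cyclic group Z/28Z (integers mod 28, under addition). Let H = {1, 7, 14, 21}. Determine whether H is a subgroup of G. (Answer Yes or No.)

The identity 0 ∉ H, so H is not a subgroup.

No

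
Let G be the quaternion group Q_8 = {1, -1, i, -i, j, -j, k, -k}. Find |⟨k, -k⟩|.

|⟨k⟩| = 4 and |⟨-k⟩| = 4, so |H| is a multiple of lcm(4, 4) = 4 and divides |G| = 8.
Closing under the operation: H = {1, -1, k, -k}, so |H| = 4.

4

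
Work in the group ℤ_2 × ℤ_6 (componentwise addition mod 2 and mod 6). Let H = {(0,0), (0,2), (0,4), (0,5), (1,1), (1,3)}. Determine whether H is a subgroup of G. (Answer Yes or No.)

No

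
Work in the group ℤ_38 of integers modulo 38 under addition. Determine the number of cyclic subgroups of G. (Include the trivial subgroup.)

4

A cyclic subgroup of order d is generated by each of its φ(d) elements of order d, so the cyclic subgroups of order d number (#elements of order d)/φ(d).
Cyclic subgroups by order — order 1: 1; order 2: 1; order 19: 1; order 38: 1.
Total: 4.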